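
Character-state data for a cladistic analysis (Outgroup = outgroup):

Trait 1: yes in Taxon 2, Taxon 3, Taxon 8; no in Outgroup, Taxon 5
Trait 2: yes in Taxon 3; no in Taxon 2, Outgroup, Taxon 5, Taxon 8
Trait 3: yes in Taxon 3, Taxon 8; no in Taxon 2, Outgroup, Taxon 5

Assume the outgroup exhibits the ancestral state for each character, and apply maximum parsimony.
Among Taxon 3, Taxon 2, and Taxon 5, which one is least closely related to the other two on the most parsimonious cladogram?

Taxon 5

The outgroup has state 'no' for every character, so 'yes' is the derived state throughout.
Trait 1 (derived state 'yes') is shared by Taxon 2, Taxon 3, and Taxon 8 — a synapomorphy uniting that clade.
Trait 2 (derived state 'yes') is unique to Taxon 3 (autapomorphy; uninformative for grouping).
Trait 3: derived state 'yes' in Taxon 3 and Taxon 8 only — synapomorphy for {Taxon 3, Taxon 8}.
Most parsimonious ingroup topology: (((Taxon 8,Taxon 3),Taxon 2),Taxon 5).
Taxon 3 and Taxon 2 share a more recent common ancestor with each other than either does with Taxon 5, so Taxon 5 is the least closely related of the three.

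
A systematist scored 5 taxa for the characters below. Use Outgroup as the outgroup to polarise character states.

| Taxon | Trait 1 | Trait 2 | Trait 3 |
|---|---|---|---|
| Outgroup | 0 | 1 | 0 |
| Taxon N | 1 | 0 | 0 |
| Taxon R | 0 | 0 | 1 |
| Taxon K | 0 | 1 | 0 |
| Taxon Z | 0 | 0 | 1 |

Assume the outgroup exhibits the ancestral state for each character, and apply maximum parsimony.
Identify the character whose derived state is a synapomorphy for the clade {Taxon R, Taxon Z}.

Trait 3

Character polarity is set by the outgroup: the derived state is whichever differs from the outgroup's state, so for Trait 2 the derived state is '0', and for the remaining characters it is '1'.
Trait 1 (derived state '1') is unique to Taxon N (autapomorphy; uninformative for grouping).
Trait 2 (derived state '0') is shared by Taxon N, Taxon R, and Taxon Z — a synapomorphy uniting that clade.
Trait 3: derived state '1' in Taxon R and Taxon Z only — synapomorphy for {Taxon R, Taxon Z}.
Most parsimonious ingroup topology: ((Taxon N,(Taxon R,Taxon Z)),Taxon K).
The clade {Taxon R, Taxon Z} is supported by Trait 3: its derived state '1' occurs in exactly those taxa and in no other taxon (including the outgroup).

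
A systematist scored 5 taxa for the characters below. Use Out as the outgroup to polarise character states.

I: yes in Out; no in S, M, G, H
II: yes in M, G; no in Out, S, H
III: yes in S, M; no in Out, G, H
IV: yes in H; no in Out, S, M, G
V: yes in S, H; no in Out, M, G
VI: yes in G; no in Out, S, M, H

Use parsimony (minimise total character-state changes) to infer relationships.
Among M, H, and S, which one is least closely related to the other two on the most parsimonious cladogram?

Character polarity is set by the outgroup: the derived state is whichever differs from the outgroup's state, so for I the derived state is 'no', and for the remaining characters it is 'yes'.
All ingroup taxa share the derived state 'no' for I; it defines the ingroup but does not resolve relationships within it.
Only G and M show the derived state 'yes' for II, supporting them as a clade.
III (state 'yes') occurs in M and S but conflicts with the nesting implied by the other characters — most parsimoniously interpreted as homoplasy.
IV (derived state 'yes') is unique to H (autapomorphy; uninformative for grouping).
V (derived state 'yes') is shared by H and S — a synapomorphy uniting that clade.
VI: derived state 'yes' in G only — an autapomorphy, so it tells us nothing about relationships among taxa.
Most parsimonious ingroup topology: ((S,H),(M,G)).
S and H share a more recent common ancestor with each other than either does with M, so M is the least closely related of the three.

M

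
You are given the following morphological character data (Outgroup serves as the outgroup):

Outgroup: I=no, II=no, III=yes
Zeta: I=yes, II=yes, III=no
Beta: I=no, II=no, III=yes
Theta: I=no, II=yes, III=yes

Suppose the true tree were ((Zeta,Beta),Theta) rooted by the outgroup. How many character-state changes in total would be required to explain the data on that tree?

Map each character onto ((Zeta,Beta),Theta) (rooted by Outgroup) and count the minimum state changes it requires (Fitch parsimony):
I: 1; II: 2; III: 1.
Total tree length = 4.

4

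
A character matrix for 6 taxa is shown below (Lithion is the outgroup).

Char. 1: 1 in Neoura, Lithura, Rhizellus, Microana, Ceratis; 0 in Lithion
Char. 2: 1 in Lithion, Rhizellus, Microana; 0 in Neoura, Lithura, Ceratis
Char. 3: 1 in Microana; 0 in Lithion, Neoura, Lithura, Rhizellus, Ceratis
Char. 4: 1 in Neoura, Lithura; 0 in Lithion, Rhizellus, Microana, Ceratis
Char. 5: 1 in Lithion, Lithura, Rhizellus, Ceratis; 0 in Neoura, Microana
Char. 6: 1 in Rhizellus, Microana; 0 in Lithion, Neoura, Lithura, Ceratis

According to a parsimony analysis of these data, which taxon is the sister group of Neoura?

Character polarity is set by the outgroup: the derived state is whichever differs from the outgroup's state, so for Char. 2, Char. 5 the derived state is '0', and for the remaining characters it is '1'.
All ingroup taxa share the derived state '1' for Char. 1; it defines the ingroup but does not resolve relationships within it.
Char. 2: derived state '0' in Ceratis, Lithura, and Neoura only — synapomorphy for {Ceratis, Lithura, Neoura}.
Char. 3 (derived state '1') is unique to Microana (autapomorphy; uninformative for grouping).
Only Lithura and Neoura show the derived state '1' for Char. 4, supporting them as a clade.
Char. 5 (state '0') occurs in Microana and Neoura but conflicts with the nesting implied by the other characters — most parsimoniously interpreted as homoplasy.
Only Microana and Rhizellus show the derived state '1' for Char. 6, supporting them as a clade.
Most parsimonious ingroup topology: (((Neoura,Lithura),Ceratis),(Rhizellus,Microana)).
Neoura and Lithura form a cherry on this tree, so they are sister taxa.

Lithura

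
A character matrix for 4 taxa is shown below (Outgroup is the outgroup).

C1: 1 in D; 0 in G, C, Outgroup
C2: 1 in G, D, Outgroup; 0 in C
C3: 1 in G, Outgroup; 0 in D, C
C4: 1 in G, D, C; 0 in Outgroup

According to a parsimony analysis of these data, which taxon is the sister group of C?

D

Character polarity is set by the outgroup: the derived state is whichever differs from the outgroup's state, so for C2, C3 the derived state is '0', and for the remaining characters it is '1'.
C1 (derived state '1') is unique to D (autapomorphy; uninformative for grouping).
C2: derived state '0' in C only — an autapomorphy, so it tells us nothing about relationships among taxa.
C3 (derived state '0') is shared by C and D — a synapomorphy uniting that clade.
C4 (derived state '1') is shared by all ingroup taxa — unites the whole ingroup.
Most parsimonious ingroup topology: (G,(C,D)).
C and D form a cherry on this tree, so they are sister taxa.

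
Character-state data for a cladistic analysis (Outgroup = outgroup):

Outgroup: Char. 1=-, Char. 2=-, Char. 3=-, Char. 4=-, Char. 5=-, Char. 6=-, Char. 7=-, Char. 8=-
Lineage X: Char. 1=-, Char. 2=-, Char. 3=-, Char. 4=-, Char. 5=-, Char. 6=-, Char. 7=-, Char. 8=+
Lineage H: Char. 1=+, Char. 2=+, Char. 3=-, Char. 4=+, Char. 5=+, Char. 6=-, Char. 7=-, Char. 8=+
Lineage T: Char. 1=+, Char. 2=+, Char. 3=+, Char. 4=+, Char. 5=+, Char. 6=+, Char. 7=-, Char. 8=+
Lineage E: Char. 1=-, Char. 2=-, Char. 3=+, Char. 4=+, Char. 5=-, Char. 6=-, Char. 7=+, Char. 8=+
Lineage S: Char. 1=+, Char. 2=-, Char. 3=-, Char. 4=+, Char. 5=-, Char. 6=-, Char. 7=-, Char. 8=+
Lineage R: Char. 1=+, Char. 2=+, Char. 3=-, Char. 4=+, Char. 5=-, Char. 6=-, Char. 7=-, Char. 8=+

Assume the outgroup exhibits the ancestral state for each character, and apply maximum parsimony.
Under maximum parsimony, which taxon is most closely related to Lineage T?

The outgroup has state '-' for every character, so '+' is the derived state throughout.
Char. 1: derived state '+' in Lineage H, Lineage R, Lineage S, and Lineage T only — synapomorphy for {Lineage H, Lineage R, Lineage S, Lineage T}.
Char. 2: derived state '+' in Lineage H, Lineage R, and Lineage T only — synapomorphy for {Lineage H, Lineage R, Lineage T}.
Char. 3 (state '+') occurs in Lineage E and Lineage T but conflicts with the nesting implied by the other characters — most parsimoniously interpreted as homoplasy.
Char. 4: derived state '+' in Lineage E, Lineage H, Lineage R, Lineage S, and Lineage T only — synapomorphy for {Lineage E, Lineage H, Lineage R, Lineage S, Lineage T}.
Only Lineage H and Lineage T show the derived state '+' for Char. 5, supporting them as a clade.
Char. 6 (derived state '+') is unique to Lineage T (autapomorphy; uninformative for grouping).
Char. 7: derived state '+' in Lineage E only — an autapomorphy, so it tells us nothing about relationships among taxa.
All ingroup taxa share the derived state '+' for Char. 8; it defines the ingroup but does not resolve relationships within it.
Most parsimonious ingroup topology: (Lineage X,((((Lineage H,Lineage T),Lineage R),Lineage S),Lineage E)).
Lineage T and Lineage H form a cherry on this tree, so they are sister taxa.

Lineage H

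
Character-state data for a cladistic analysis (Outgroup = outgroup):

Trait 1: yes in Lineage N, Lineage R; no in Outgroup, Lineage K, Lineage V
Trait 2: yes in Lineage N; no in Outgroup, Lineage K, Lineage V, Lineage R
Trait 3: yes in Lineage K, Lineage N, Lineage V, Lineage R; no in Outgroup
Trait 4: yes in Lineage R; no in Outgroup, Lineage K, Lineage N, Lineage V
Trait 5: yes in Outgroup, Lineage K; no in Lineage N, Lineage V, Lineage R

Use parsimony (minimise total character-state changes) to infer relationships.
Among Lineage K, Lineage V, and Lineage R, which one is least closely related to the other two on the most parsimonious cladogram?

Lineage K

Character polarity is set by the outgroup: the derived state is whichever differs from the outgroup's state, so for Trait 5 the derived state is 'no', and for the remaining characters it is 'yes'.
Only Lineage N and Lineage R show the derived state 'yes' for Trait 1, supporting them as a clade.
Trait 2: derived state 'yes' in Lineage N only — an autapomorphy, so it tells us nothing about relationships among taxa.
Trait 3 (derived state 'yes') is shared by all ingroup taxa — unites the whole ingroup.
Trait 4: derived state 'yes' in Lineage R only — an autapomorphy, so it tells us nothing about relationships among taxa.
Trait 5: derived state 'no' in Lineage N, Lineage R, and Lineage V only — synapomorphy for {Lineage N, Lineage R, Lineage V}.
Most parsimonious ingroup topology: (Lineage K,((Lineage N,Lineage R),Lineage V)).
Lineage R and Lineage V share a more recent common ancestor with each other than either does with Lineage K, so Lineage K is the least closely related of the three.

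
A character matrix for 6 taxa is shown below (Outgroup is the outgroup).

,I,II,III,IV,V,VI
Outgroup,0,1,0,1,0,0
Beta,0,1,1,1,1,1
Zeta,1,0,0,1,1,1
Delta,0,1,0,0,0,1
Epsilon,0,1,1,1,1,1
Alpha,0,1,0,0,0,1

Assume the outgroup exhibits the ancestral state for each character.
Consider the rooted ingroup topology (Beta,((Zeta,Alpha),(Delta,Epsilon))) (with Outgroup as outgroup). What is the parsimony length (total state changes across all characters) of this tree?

Map each character onto (Beta,((Zeta,Alpha),(Delta,Epsilon))) (rooted by Outgroup) and count the minimum state changes it requires (Fitch parsimony):
I: 1; II: 1; III: 2; IV: 2; V: 3; VI: 1.
Total tree length = 10.

10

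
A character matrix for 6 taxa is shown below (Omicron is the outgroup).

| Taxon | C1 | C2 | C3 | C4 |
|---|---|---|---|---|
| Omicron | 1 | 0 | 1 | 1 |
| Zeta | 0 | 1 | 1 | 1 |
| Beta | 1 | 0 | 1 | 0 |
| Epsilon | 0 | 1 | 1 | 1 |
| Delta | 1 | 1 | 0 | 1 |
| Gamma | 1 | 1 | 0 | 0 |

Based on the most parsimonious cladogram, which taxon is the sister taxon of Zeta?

Character polarity is set by the outgroup: the derived state is whichever differs from the outgroup's state, so for C1, C3, C4 the derived state is '0', and for the remaining characters it is '1'.
Only Epsilon and Zeta show the derived state '0' for C1, supporting them as a clade.
Only Delta, Epsilon, Gamma, and Zeta show the derived state '1' for C2, supporting them as a clade.
Only Delta and Gamma show the derived state '0' for C3, supporting them as a clade.
C4 groups Beta and Gamma, which is incompatible with the clades supported by the remaining characters; treating it as convergent (homoplasy) costs fewer steps than any alternative tree.
Most parsimonious ingroup topology: (Beta,((Zeta,Epsilon),(Delta,Gamma))).
Zeta and Epsilon form a cherry on this tree, so they are sister taxa.

Epsilon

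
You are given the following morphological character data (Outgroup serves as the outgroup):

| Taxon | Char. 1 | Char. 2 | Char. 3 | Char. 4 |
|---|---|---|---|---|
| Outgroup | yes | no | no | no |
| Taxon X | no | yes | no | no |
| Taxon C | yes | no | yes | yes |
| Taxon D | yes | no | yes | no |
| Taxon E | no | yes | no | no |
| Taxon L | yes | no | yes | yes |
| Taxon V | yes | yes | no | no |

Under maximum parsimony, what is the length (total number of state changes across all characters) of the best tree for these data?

4

Character polarity is set by the outgroup: the derived state is whichever differs from the outgroup's state, so for Char. 1 the derived state is 'no', and for the remaining characters it is 'yes'.
Char. 1: derived state 'no' in Taxon E and Taxon X only — synapomorphy for {Taxon E, Taxon X}.
Only Taxon E, Taxon V, and Taxon X show the derived state 'yes' for Char. 2, supporting them as a clade.
Char. 3 (derived state 'yes') is shared by Taxon C, Taxon D, and Taxon L — a synapomorphy uniting that clade.
Char. 4 (derived state 'yes') is shared by Taxon C and Taxon L — a synapomorphy uniting that clade.
Most parsimonious ingroup topology: (((Taxon X,Taxon E),Taxon V),((Taxon C,Taxon L),Taxon D)).
Changes per character on this tree: Char. 1: 1; Char. 2: 1; Char. 3: 1; Char. 4: 1.
Total = 4.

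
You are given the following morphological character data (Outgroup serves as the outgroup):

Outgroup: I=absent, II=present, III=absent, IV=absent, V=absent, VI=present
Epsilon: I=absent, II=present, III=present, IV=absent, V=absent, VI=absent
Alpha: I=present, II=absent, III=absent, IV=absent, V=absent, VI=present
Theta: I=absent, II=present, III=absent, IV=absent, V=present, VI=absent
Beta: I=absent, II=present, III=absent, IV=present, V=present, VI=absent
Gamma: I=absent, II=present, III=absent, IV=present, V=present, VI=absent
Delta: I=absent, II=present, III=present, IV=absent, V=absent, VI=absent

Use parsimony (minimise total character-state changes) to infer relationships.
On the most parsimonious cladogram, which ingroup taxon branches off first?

Character polarity is set by the outgroup: the derived state is whichever differs from the outgroup's state, so for II, VI the derived state is 'absent', and for the remaining characters it is 'present'.
I (derived state 'present') is unique to Alpha (autapomorphy; uninformative for grouping).
II (derived state 'absent') is unique to Alpha (autapomorphy; uninformative for grouping).
III (derived state 'present') is shared by Delta and Epsilon — a synapomorphy uniting that clade.
IV (derived state 'present') is shared by Beta and Gamma — a synapomorphy uniting that clade.
V: derived state 'present' in Beta, Gamma, and Theta only — synapomorphy for {Beta, Gamma, Theta}.
VI: derived state 'absent' in Beta, Delta, Epsilon, Gamma, and Theta only — synapomorphy for {Beta, Delta, Epsilon, Gamma, Theta}.
Most parsimonious ingroup topology: (((Epsilon,Delta),(Theta,(Beta,Gamma))),Alpha).
Alpha is sister to the clade containing all other ingroup taxa, so it is the earliest-diverging (most basal) ingroup lineage.

Alpha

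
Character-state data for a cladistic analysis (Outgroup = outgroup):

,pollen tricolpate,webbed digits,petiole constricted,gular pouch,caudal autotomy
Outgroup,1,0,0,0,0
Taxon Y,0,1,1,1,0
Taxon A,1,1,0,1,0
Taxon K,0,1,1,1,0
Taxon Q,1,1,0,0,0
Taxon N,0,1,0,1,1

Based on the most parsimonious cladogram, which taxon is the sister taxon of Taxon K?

Taxon Y

Character polarity is set by the outgroup: the derived state is whichever differs from the outgroup's state, so for pollen tricolpate the derived state is '0', and for the remaining characters it is '1'.
Only Taxon K, Taxon N, and Taxon Y show the derived state '0' for pollen tricolpate, supporting them as a clade.
webbed digits (derived state '1') is shared by all ingroup taxa — unites the whole ingroup.
Only Taxon K and Taxon Y show the derived state '1' for petiole constricted, supporting them as a clade.
gular pouch: derived state '1' in Taxon A, Taxon K, Taxon N, and Taxon Y only — synapomorphy for {Taxon A, Taxon K, Taxon N, Taxon Y}.
caudal autotomy (derived state '1') is unique to Taxon N (autapomorphy; uninformative for grouping).
Most parsimonious ingroup topology: ((((Taxon Y,Taxon K),Taxon N),Taxon A),Taxon Q).
Taxon K and Taxon Y form a cherry on this tree, so they are sister taxa.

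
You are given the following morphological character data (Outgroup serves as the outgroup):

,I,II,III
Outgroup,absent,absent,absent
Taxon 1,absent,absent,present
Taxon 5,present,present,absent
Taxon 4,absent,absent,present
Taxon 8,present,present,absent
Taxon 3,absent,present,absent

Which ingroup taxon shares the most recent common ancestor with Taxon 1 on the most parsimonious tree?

The outgroup has state 'absent' for every character, so 'present' is the derived state throughout.
I (derived state 'present') is shared by Taxon 5 and Taxon 8 — a synapomorphy uniting that clade.
II (derived state 'present') is shared by Taxon 3, Taxon 5, and Taxon 8 — a synapomorphy uniting that clade.
III (derived state 'present') is shared by Taxon 1 and Taxon 4 — a synapomorphy uniting that clade.
Most parsimonious ingroup topology: ((Taxon 1,Taxon 4),((Taxon 5,Taxon 8),Taxon 3)).
Taxon 1 and Taxon 4 form a cherry on this tree, so they are sister taxa.

Taxon 4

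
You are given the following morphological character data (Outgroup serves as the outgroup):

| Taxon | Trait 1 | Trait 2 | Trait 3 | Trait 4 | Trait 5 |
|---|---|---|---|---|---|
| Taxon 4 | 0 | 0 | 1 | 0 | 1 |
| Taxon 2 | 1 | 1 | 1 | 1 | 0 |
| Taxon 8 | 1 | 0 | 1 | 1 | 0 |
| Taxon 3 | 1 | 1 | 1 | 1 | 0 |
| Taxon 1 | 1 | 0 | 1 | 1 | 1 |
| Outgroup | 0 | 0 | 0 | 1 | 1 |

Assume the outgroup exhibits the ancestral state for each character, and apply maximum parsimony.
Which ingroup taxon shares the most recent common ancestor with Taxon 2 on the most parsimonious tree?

Character polarity is set by the outgroup: the derived state is whichever differs from the outgroup's state, so for Trait 4, Trait 5 the derived state is '0', and for the remaining characters it is '1'.
Trait 1 (derived state '1') is shared by Taxon 1, Taxon 2, Taxon 3, and Taxon 8 — a synapomorphy uniting that clade.
Trait 2: derived state '1' in Taxon 2 and Taxon 3 only — synapomorphy for {Taxon 2, Taxon 3}.
Trait 3 (derived state '1') is shared by all ingroup taxa — unites the whole ingroup.
Trait 4 (derived state '0') is unique to Taxon 4 (autapomorphy; uninformative for grouping).
Only Taxon 2, Taxon 3, and Taxon 8 show the derived state '0' for Trait 5, supporting them as a clade.
Most parsimonious ingroup topology: (Taxon 4,(((Taxon 3,Taxon 2),Taxon 8),Taxon 1)).
Taxon 2 and Taxon 3 form a cherry on this tree, so they are sister taxa.

Taxon 3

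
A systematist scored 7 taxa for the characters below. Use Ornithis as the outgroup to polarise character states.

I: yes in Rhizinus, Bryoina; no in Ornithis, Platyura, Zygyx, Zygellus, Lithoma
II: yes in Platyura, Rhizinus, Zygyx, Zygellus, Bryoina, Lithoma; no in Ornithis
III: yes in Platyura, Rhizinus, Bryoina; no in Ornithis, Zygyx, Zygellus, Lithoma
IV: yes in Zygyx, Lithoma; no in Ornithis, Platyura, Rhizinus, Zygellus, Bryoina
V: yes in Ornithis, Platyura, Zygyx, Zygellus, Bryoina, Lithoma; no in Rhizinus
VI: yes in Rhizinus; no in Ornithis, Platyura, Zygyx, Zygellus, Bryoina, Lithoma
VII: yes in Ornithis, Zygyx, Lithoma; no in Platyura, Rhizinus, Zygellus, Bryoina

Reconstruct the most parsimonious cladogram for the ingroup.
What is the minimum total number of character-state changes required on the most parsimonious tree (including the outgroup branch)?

7

Character polarity is set by the outgroup: the derived state is whichever differs from the outgroup's state, so for V, VII the derived state is 'no', and for the remaining characters it is 'yes'.
I: derived state 'yes' in Bryoina and Rhizinus only — synapomorphy for {Bryoina, Rhizinus}.
All ingroup taxa share the derived state 'yes' for II; it defines the ingroup but does not resolve relationships within it.
Only Bryoina, Platyura, and Rhizinus show the derived state 'yes' for III, supporting them as a clade.
IV (derived state 'yes') is shared by Lithoma and Zygyx — a synapomorphy uniting that clade.
V (derived state 'no') is unique to Rhizinus (autapomorphy; uninformative for grouping).
VI: derived state 'yes' in Rhizinus only — an autapomorphy, so it tells us nothing about relationships among taxa.
VII (derived state 'no') is shared by Bryoina, Platyura, Rhizinus, and Zygellus — a synapomorphy uniting that clade.
Most parsimonious ingroup topology: (((Platyura,(Rhizinus,Bryoina)),Zygellus),(Zygyx,Lithoma)).
Changes per character on this tree: I: 1; II: 1; III: 1; IV: 1; V: 1; VI: 1; VII: 1.
Total = 7.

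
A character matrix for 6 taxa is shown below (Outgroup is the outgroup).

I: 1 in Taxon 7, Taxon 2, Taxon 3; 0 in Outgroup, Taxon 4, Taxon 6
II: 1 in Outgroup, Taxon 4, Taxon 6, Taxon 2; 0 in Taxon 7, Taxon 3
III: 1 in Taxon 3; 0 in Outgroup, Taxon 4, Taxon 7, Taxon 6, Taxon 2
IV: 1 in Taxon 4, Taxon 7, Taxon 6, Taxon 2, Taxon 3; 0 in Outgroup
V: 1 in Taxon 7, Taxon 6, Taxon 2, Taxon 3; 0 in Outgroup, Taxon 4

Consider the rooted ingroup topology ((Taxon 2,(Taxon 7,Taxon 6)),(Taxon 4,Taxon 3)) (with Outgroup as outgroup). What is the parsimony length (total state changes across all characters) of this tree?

9

Map each character onto ((Taxon 2,(Taxon 7,Taxon 6)),(Taxon 4,Taxon 3)) (rooted by Outgroup) and count the minimum state changes it requires (Fitch parsimony):
I: 3; II: 2; III: 1; IV: 1; V: 2.
Total tree length = 9.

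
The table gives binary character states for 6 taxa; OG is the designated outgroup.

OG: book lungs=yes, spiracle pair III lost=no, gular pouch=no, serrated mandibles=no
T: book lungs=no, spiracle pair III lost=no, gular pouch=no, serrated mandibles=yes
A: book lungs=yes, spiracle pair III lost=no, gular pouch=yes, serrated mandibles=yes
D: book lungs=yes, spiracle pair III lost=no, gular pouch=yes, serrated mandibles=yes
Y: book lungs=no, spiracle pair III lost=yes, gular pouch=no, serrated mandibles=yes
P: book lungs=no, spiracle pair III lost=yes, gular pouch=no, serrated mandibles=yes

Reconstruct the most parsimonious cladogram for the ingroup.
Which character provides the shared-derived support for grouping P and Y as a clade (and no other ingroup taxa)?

Character polarity is set by the outgroup: the derived state is whichever differs from the outgroup's state, so for book lungs the derived state is 'no', and for the remaining characters it is 'yes'.
Only P, T, and Y show the derived state 'no' for book lungs, supporting them as a clade.
spiracle pair III lost (derived state 'yes') is shared by P and Y — a synapomorphy uniting that clade.
gular pouch: derived state 'yes' in A and D only — synapomorphy for {A, D}.
All ingroup taxa share the derived state 'yes' for serrated mandibles; it defines the ingroup but does not resolve relationships within it.
Most parsimonious ingroup topology: ((T,(Y,P)),(A,D)).
The clade {P, Y} is supported by spiracle pair III lost: its derived state 'yes' occurs in exactly those taxa and in no other taxon (including the outgroup).

spiracle pair III lost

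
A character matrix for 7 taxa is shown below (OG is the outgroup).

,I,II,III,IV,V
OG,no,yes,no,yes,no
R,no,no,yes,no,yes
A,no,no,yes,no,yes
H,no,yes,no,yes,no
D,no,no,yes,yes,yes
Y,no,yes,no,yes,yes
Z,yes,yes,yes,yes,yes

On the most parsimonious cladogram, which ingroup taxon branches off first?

H

Character polarity is set by the outgroup: the derived state is whichever differs from the outgroup's state, so for II, IV the derived state is 'no', and for the remaining characters it is 'yes'.
I: derived state 'yes' in Z only — an autapomorphy, so it tells us nothing about relationships among taxa.
II (derived state 'no') is shared by A, D, and R — a synapomorphy uniting that clade.
III: derived state 'yes' in A, D, R, and Z only — synapomorphy for {A, D, R, Z}.
IV: derived state 'no' in A and R only — synapomorphy for {A, R}.
V: derived state 'yes' in A, D, R, Y, and Z only — synapomorphy for {A, D, R, Y, Z}.
Most parsimonious ingroup topology: (((((R,A),D),Z),Y),H).
H is sister to the clade containing all other ingroup taxa, so it is the earliest-diverging (most basal) ingroup lineage.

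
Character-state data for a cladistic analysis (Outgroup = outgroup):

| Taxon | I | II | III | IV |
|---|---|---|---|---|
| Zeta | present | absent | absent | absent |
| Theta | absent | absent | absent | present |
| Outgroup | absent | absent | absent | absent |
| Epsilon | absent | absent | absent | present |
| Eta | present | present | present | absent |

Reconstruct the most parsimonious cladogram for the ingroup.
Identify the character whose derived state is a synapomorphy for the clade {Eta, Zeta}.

The outgroup has state 'absent' for every character, so 'present' is the derived state throughout.
I (derived state 'present') is shared by Eta and Zeta — a synapomorphy uniting that clade.
II: derived state 'present' in Eta only — an autapomorphy, so it tells us nothing about relationships among taxa.
III (derived state 'present') is unique to Eta (autapomorphy; uninformative for grouping).
IV: derived state 'present' in Epsilon and Theta only — synapomorphy for {Epsilon, Theta}.
Most parsimonious ingroup topology: ((Theta,Epsilon),(Eta,Zeta)).
The clade {Eta, Zeta} is supported by I: its derived state 'present' occurs in exactly those taxa and in no other taxon (including the outgroup).

I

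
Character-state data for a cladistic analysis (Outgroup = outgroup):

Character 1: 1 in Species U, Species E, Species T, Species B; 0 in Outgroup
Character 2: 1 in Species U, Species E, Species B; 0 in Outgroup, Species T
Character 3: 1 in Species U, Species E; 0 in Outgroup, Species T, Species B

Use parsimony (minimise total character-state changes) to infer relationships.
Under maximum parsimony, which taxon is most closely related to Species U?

Species E

The outgroup has state '0' for every character, so '1' is the derived state throughout.
All ingroup taxa share the derived state '1' for Character 1; it defines the ingroup but does not resolve relationships within it.
Character 2 (derived state '1') is shared by Species B, Species E, and Species U — a synapomorphy uniting that clade.
Only Species E and Species U show the derived state '1' for Character 3, supporting them as a clade.
Most parsimonious ingroup topology: (((Species U,Species E),Species B),Species T).
Species U and Species E form a cherry on this tree, so they are sister taxa.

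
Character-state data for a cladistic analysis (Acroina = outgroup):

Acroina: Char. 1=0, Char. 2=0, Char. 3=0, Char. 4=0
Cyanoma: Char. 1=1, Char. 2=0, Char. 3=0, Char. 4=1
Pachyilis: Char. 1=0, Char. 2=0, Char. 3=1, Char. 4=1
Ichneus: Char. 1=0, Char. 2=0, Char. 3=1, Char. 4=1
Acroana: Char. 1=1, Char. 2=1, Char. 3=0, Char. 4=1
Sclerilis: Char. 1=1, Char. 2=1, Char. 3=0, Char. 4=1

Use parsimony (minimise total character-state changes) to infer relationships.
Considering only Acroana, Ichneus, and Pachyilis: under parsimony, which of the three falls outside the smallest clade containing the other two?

Acroana

The outgroup has state '0' for every character, so '1' is the derived state throughout.
Char. 1 (derived state '1') is shared by Acroana, Cyanoma, and Sclerilis — a synapomorphy uniting that clade.
Only Acroana and Sclerilis show the derived state '1' for Char. 2, supporting them as a clade.
Char. 3: derived state '1' in Ichneus and Pachyilis only — synapomorphy for {Ichneus, Pachyilis}.
All ingroup taxa share the derived state '1' for Char. 4; it defines the ingroup but does not resolve relationships within it.
Most parsimonious ingroup topology: ((Cyanoma,(Acroana,Sclerilis)),(Pachyilis,Ichneus)).
Ichneus and Pachyilis share a more recent common ancestor with each other than either does with Acroana, so Acroana is the least closely related of the three.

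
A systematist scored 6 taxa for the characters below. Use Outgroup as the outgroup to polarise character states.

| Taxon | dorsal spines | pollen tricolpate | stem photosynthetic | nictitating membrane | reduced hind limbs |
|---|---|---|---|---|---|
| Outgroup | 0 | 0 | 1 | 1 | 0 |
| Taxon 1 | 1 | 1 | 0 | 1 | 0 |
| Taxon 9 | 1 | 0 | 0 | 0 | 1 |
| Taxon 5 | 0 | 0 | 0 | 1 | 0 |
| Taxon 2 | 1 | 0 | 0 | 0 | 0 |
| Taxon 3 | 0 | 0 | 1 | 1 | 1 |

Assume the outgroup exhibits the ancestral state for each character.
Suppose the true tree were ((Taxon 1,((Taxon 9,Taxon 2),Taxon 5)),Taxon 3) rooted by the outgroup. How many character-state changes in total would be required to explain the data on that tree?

7

Map each character onto ((Taxon 1,((Taxon 9,Taxon 2),Taxon 5)),Taxon 3) (rooted by Outgroup) and count the minimum state changes it requires (Fitch parsimony):
dorsal spines: 2; pollen tricolpate: 1; stem photosynthetic: 1; nictitating membrane: 1; reduced hind limbs: 2.
Total tree length = 7.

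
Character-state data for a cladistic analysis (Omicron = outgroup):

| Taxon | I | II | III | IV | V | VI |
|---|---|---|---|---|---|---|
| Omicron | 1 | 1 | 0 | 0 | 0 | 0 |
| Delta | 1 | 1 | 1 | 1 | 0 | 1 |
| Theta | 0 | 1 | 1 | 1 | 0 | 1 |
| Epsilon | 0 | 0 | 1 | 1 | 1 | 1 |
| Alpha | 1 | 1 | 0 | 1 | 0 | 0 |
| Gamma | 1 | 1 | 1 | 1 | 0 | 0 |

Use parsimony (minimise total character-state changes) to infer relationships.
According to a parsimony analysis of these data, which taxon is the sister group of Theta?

Epsilon

Character polarity is set by the outgroup: the derived state is whichever differs from the outgroup's state, so for I, II the derived state is '0', and for the remaining characters it is '1'.
I (derived state '0') is shared by Epsilon and Theta — a synapomorphy uniting that clade.
II: derived state '0' in Epsilon only — an autapomorphy, so it tells us nothing about relationships among taxa.
III: derived state '1' in Delta, Epsilon, Gamma, and Theta only — synapomorphy for {Delta, Epsilon, Gamma, Theta}.
IV (derived state '1') is shared by all ingroup taxa — unites the whole ingroup.
V (derived state '1') is unique to Epsilon (autapomorphy; uninformative for grouping).
VI (derived state '1') is shared by Delta, Epsilon, and Theta — a synapomorphy uniting that clade.
Most parsimonious ingroup topology: (((Delta,(Theta,Epsilon)),Gamma),Alpha).
Theta and Epsilon form a cherry on this tree, so they are sister taxa.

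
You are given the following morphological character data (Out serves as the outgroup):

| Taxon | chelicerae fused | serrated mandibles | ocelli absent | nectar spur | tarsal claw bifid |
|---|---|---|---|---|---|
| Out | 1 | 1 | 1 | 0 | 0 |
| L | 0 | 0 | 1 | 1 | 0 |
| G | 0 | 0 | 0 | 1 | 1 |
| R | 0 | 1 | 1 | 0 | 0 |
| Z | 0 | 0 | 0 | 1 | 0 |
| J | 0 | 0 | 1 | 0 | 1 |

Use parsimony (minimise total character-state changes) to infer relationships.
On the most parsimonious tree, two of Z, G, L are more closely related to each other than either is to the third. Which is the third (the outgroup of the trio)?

L

Character polarity is set by the outgroup: the derived state is whichever differs from the outgroup's state, so for chelicerae fused, serrated mandibles, ocelli absent the derived state is '0', and for the remaining characters it is '1'.
chelicerae fused (derived state '0') is shared by all ingroup taxa — unites the whole ingroup.
Only G, J, L, and Z show the derived state '0' for serrated mandibles, supporting them as a clade.
ocelli absent (derived state '0') is shared by G and Z — a synapomorphy uniting that clade.
Only G, L, and Z show the derived state '1' for nectar spur, supporting them as a clade.
tarsal claw bifid (state '1') occurs in G and J but conflicts with the nesting implied by the other characters — most parsimoniously interpreted as homoplasy.
Most parsimonious ingroup topology: (((L,(G,Z)),J),R).
Z and G share a more recent common ancestor with each other than either does with L, so L is the least closely related of the three.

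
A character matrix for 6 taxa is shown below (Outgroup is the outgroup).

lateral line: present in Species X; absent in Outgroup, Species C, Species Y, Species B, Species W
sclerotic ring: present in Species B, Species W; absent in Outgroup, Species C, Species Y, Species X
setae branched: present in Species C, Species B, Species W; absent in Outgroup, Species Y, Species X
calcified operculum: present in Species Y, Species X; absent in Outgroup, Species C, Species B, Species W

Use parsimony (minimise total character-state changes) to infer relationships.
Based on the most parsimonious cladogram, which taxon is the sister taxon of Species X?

Species Y

The outgroup has state 'absent' for every character, so 'present' is the derived state throughout.
lateral line: derived state 'present' in Species X only — an autapomorphy, so it tells us nothing about relationships among taxa.
sclerotic ring: derived state 'present' in Species B and Species W only — synapomorphy for {Species B, Species W}.
setae branched: derived state 'present' in Species B, Species C, and Species W only — synapomorphy for {Species B, Species C, Species W}.
calcified operculum: derived state 'present' in Species X and Species Y only — synapomorphy for {Species X, Species Y}.
Most parsimonious ingroup topology: ((Species C,(Species B,Species W)),(Species Y,Species X)).
Species X and Species Y form a cherry on this tree, so they are sister taxa.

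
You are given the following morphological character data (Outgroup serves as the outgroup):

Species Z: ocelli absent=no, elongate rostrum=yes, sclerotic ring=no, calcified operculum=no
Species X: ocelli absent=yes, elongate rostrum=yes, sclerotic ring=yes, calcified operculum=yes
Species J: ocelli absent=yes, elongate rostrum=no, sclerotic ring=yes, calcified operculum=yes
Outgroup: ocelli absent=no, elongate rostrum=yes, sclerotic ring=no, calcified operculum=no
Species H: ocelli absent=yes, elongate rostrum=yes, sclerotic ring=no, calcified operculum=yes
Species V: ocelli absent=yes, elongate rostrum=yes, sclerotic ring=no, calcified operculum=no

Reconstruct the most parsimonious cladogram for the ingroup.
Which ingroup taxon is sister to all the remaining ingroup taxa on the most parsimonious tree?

Character polarity is set by the outgroup: the derived state is whichever differs from the outgroup's state, so for elongate rostrum the derived state is 'no', and for the remaining characters it is 'yes'.
ocelli absent: derived state 'yes' in Species H, Species J, Species V, and Species X only — synapomorphy for {Species H, Species J, Species V, Species X}.
elongate rostrum: derived state 'no' in Species J only — an autapomorphy, so it tells us nothing about relationships among taxa.
sclerotic ring (derived state 'yes') is shared by Species J and Species X — a synapomorphy uniting that clade.
calcified operculum: derived state 'yes' in Species H, Species J, and Species X only — synapomorphy for {Species H, Species J, Species X}.
Most parsimonious ingroup topology: (Species Z,(((Species J,Species X),Species H),Species V)).
Species Z is sister to the clade containing all other ingroup taxa, so it is the earliest-diverging (most basal) ingroup lineage.

Species Z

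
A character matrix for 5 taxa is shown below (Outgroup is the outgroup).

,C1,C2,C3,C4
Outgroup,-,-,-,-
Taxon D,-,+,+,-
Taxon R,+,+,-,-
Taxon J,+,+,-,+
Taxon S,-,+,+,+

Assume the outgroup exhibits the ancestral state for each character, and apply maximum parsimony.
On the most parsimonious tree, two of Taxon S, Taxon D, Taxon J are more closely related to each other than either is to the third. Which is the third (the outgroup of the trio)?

Taxon J

The outgroup has state '-' for every character, so '+' is the derived state throughout.
C1: derived state '+' in Taxon J and Taxon R only — synapomorphy for {Taxon J, Taxon R}.
C2 (derived state '+') is shared by all ingroup taxa — unites the whole ingroup.
Only Taxon D and Taxon S show the derived state '+' for C3, supporting them as a clade.
C4 groups Taxon J and Taxon S, which is incompatible with the clades supported by the remaining characters; treating it as convergent (homoplasy) costs fewer steps than any alternative tree.
Most parsimonious ingroup topology: ((Taxon D,Taxon S),(Taxon R,Taxon J)).
Taxon S and Taxon D share a more recent common ancestor with each other than either does with Taxon J, so Taxon J is the least closely related of the three.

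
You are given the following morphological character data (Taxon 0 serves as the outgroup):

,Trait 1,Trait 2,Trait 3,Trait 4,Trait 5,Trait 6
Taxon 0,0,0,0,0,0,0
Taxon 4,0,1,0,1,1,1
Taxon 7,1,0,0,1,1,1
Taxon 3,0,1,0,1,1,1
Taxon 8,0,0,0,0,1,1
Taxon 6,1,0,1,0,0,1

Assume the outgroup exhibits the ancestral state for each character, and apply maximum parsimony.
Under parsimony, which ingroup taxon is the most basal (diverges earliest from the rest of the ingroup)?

The outgroup has state '0' for every character, so '1' is the derived state throughout.
Trait 1 groups Taxon 6 and Taxon 7, which is incompatible with the clades supported by the remaining characters; treating it as convergent (homoplasy) costs fewer steps than any alternative tree.
Trait 2: derived state '1' in Taxon 3 and Taxon 4 only — synapomorphy for {Taxon 3, Taxon 4}.
Trait 3: derived state '1' in Taxon 6 only — an autapomorphy, so it tells us nothing about relationships among taxa.
Trait 4: derived state '1' in Taxon 3, Taxon 4, and Taxon 7 only — synapomorphy for {Taxon 3, Taxon 4, Taxon 7}.
Only Taxon 3, Taxon 4, Taxon 7, and Taxon 8 show the derived state '1' for Trait 5, supporting them as a clade.
Trait 6 (derived state '1') is shared by all ingroup taxa — unites the whole ingroup.
Most parsimonious ingroup topology: ((((Taxon 4,Taxon 3),Taxon 7),Taxon 8),Taxon 6).
Taxon 6 is sister to the clade containing all other ingroup taxa, so it is the earliest-diverging (most basal) ingroup lineage.

Taxon 6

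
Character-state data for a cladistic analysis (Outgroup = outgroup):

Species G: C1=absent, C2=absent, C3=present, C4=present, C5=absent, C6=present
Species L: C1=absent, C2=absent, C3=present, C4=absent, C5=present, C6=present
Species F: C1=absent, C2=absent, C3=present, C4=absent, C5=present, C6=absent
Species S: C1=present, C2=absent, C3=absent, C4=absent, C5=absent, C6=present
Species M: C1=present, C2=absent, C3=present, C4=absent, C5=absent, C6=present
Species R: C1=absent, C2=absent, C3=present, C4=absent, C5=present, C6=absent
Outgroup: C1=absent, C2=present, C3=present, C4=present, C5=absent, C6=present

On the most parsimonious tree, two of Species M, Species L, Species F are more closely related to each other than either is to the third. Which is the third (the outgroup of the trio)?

Species M

Character polarity is set by the outgroup: the derived state is whichever differs from the outgroup's state, so for C2, C3, C4, C6 the derived state is 'absent', and for the remaining characters it is 'present'.
C1 (derived state 'present') is shared by Species M and Species S — a synapomorphy uniting that clade.
All ingroup taxa share the derived state 'absent' for C2; it defines the ingroup but does not resolve relationships within it.
C3 (derived state 'absent') is unique to Species S (autapomorphy; uninformative for grouping).
C4: derived state 'absent' in Species F, Species L, Species M, Species R, and Species S only — synapomorphy for {Species F, Species L, Species M, Species R, Species S}.
C5 (derived state 'present') is shared by Species F, Species L, and Species R — a synapomorphy uniting that clade.
Only Species F and Species R show the derived state 'absent' for C6, supporting them as a clade.
Most parsimonious ingroup topology: (((Species S,Species M),(Species L,(Species R,Species F))),Species G).
Species L and Species F share a more recent common ancestor with each other than either does with Species M, so Species M is the least closely related of the three.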